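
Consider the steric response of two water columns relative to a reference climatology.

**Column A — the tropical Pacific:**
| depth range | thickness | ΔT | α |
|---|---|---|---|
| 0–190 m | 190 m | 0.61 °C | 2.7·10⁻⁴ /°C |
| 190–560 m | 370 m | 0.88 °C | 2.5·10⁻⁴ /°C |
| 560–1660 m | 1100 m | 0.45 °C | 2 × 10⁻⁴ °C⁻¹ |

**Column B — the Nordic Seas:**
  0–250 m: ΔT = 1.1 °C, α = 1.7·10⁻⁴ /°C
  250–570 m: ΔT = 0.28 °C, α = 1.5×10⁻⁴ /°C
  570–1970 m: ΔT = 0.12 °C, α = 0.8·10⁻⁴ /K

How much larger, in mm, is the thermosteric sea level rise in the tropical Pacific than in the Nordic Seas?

138 mm

A 2.7×10⁻⁴ × 190 × 0.61 = 0.031293 m
A 190–560 m: 0.88 × 370 × 2.5×10⁻⁴ = 0.08140 m
A 1100 × 2×10⁻⁴ × 0.45 = 0.09900 m
A total: 0.211693 m
B Layer 1: 250 × 1.7×10⁻⁴ × 1.1 = 0.04675 m
B Layer 2: 0.28 × 320 × 1.5×10⁻⁴ = 0.01344 m
B 0.12 × 0.8×10⁻⁴ × 1400 = 0.01344 m
B total: 0.07363 m
Difference: 0.211693 − 0.07363 = 0.138063 m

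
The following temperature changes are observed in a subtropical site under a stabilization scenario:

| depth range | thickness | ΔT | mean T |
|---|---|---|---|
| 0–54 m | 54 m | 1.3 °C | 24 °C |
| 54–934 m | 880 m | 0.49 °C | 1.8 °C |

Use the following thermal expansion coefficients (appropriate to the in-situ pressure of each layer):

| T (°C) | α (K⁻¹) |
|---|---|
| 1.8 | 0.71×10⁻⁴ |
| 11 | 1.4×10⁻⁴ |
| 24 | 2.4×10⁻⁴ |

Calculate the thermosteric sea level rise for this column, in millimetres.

about 47 mm

Layer 1 at 24 °C → α = 2.4×10⁻⁴ K⁻¹
Layer 2 at 1.8 °C → α = 0.71×10⁻⁴ K⁻¹
2.4×10⁻⁴ × 54 × 1.3 = 0.016848 m
Layer 2: 0.71×10⁻⁴ × 0.49 × 880 = 0.0306152 m
Δh = 0.016848 + 0.0306152 = 0.0474632 m ≈ 47 mm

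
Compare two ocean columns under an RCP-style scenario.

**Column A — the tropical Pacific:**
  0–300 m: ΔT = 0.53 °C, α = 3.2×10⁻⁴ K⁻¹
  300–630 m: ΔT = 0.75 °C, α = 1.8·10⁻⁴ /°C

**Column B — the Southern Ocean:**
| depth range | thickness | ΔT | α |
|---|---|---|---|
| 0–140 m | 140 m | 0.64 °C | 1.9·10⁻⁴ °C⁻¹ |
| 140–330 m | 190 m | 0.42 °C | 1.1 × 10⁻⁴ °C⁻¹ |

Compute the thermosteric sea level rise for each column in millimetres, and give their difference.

A: 95.4 mm; B: 25.8 mm; difference 69.6 mm

A Layer 1: 300 × 0.53 × 3.2×10⁻⁴ = 0.05088 m
A 300–630 m: 330 × 0.75 × 1.8×10⁻⁴ = 0.04455 m
A total: 0.09543 m
B 140 × 0.64 × 1.9×10⁻⁴ = 0.017024 m
B 1.1×10⁻⁴ × 0.42 × 190 = 0.008778 m
B total: 0.025802 m
Difference: 0.09543 − 0.025802 = 0.069628 m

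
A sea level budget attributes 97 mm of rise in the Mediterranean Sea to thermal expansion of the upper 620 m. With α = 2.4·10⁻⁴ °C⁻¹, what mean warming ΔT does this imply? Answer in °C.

ΔT ≈ 0.652 °C

ΔT = Δh/(αH) = 0.097 / (2.4×10⁻⁴ × 620) ≈ 0.6519 °C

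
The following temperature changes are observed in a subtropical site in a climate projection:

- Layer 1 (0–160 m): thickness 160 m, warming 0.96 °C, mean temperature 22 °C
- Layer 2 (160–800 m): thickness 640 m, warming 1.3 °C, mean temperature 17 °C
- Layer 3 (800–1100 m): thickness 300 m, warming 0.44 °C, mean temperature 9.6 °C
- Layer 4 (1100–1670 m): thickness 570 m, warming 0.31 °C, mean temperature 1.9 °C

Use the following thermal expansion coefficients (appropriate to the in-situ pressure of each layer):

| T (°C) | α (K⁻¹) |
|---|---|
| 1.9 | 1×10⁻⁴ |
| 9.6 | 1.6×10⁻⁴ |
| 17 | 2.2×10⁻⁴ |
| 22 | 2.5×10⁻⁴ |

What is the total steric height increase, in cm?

26.0 cm of thermosteric rise

Layer 1 at 22 °C → α = 2.5×10⁻⁴ K⁻¹
Layer 2 at 17 °C → α = 2.2×10⁻⁴ K⁻¹
Layer 3 at 9.6 °C → α = 1.6×10⁻⁴ K⁻¹
Layer 4 at 1.9 °C → α = 1×10⁻⁴ K⁻¹
Layer 1: 2.5×10⁻⁴ × 0.96 × 160 = 0.03840 m
2.2×10⁻⁴ × 640 × 1.3 = 0.18304 m
Layer 3: 300 × 0.44 × 1.6×10⁻⁴ = 0.02112 m
1×10⁻⁴ × 570 × 0.31 = 0.01767 m
Δh = 0.03840 + 0.18304 + 0.02112 + 0.01767 = 0.26023 m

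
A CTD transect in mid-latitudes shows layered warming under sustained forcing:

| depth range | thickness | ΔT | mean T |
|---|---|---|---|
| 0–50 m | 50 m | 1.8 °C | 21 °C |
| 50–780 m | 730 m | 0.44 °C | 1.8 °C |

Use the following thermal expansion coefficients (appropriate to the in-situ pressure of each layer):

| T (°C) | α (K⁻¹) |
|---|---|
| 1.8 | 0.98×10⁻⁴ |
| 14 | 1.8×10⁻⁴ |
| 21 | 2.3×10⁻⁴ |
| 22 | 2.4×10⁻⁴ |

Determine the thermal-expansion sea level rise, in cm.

5.2 cm of thermosteric rise

Layer 1 at 21 °C → α = 2.3×10⁻⁴ K⁻¹
Layer 2 at 1.8 °C → α = 0.98×10⁻⁴ K⁻¹
Layer 1: 50 × 1.8 × 2.3×10⁻⁴ = 0.02070 m
Layer 2: 0.44 × 730 × 0.98×10⁻⁴ = 0.0314776 m
Δh = 0.02070 + 0.0314776 = 0.0521776 m ≈ 5.2 cm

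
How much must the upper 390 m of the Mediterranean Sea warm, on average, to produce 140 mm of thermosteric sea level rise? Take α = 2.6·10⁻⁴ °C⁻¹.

ΔT = Δh/(αH) = 0.14 / (2.6×10⁻⁴ × 390) ≈ 1.381 °C

about 1.38 °C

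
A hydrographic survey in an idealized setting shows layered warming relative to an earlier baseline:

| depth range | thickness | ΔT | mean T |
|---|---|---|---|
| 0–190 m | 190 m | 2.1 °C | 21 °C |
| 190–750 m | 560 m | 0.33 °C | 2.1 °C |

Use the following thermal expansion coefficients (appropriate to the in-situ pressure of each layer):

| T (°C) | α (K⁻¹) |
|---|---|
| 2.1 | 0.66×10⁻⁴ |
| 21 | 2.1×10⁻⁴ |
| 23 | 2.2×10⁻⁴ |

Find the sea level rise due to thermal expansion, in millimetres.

Layer 1 at 21 °C → α = 2.1×10⁻⁴ K⁻¹
Layer 2 at 2.1 °C → α = 0.66×10⁻⁴ K⁻¹
2.1 × 190 × 2.1×10⁻⁴ = 0.08379 m
190–750 m: 0.66×10⁻⁴ × 0.33 × 560 = 0.0121968 m
Δh = 0.08379 + 0.0121968 = 0.0959868 m ≈ 96.0 mm

Δh = 96.0 mm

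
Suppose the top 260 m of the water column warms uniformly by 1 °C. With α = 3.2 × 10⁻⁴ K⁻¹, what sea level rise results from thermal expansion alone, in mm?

83.2 mm

Δh = αΔT·H = 3.2×10⁻⁴ × 1 × 260 = 0.08320 m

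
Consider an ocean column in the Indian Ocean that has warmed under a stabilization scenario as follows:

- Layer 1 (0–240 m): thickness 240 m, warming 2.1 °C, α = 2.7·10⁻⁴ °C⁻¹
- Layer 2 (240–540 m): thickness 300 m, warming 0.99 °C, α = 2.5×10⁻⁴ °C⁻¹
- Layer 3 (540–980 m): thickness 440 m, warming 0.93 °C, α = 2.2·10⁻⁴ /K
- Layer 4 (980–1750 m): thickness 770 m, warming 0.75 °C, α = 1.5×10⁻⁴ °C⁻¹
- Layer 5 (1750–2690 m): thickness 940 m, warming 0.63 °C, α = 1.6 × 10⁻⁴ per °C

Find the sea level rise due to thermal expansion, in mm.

Δh = 482 mm

Layer 1: 2.7×10⁻⁴ × 240 × 2.1 = 0.13608 m
Layer 2: 2.5×10⁻⁴ × 300 × 0.99 = 0.07425 m
540–980 m: 0.93 × 2.2×10⁻⁴ × 440 = 0.090024 m
1.5×10⁻⁴ × 770 × 0.75 = 0.086625 m
1750–2690 m: 1.6×10⁻⁴ × 0.63 × 940 = 0.094752 m
Δh = 0.13608 + 0.07425 + 0.090024 + 0.086625 + 0.094752 = 0.481731 m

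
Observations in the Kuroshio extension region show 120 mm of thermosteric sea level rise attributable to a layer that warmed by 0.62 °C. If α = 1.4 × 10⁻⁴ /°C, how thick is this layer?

about 1380 m

H = Δh/(αΔT) = 0.12 / (1.4×10⁻⁴ × 0.62) ≈ 1382 m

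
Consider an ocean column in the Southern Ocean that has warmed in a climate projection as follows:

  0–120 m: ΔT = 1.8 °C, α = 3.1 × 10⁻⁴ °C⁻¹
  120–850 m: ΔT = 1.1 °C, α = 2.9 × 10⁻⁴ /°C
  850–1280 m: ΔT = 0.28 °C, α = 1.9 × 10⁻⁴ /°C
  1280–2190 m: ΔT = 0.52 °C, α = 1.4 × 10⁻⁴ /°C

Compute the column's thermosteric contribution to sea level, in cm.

Layer 1: 120 × 1.8 × 3.1×10⁻⁴ = 0.06696 m
120–850 m: 730 × 1.1 × 2.9×10⁻⁴ = 0.23287 m
430 × 0.28 × 1.9×10⁻⁴ = 0.022876 m
910 × 0.52 × 1.4×10⁻⁴ = 0.066248 m
Δh = 0.06696 + 0.23287 + 0.022876 + 0.066248 = 0.388954 m

about 39 cm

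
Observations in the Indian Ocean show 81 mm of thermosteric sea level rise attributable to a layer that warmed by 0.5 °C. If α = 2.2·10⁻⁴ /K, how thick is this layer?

about 736 m

H = Δh/(αΔT) = 0.081 / (2.2×10⁻⁴ × 0.5) ≈ 736.4 m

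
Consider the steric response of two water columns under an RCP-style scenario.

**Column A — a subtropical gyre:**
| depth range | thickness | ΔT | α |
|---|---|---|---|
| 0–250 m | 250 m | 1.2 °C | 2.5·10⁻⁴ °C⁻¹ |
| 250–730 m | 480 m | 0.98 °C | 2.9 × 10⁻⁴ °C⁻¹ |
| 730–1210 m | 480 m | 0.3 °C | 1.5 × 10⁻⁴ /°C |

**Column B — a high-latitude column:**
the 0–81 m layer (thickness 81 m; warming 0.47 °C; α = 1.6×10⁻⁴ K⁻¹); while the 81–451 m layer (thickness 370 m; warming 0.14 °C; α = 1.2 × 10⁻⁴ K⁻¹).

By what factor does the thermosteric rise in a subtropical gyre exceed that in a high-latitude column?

≈ 18.9×

A 0–250 m: 1.2 × 250 × 2.5×10⁻⁴ = 0.07500 m
A 0.98 × 480 × 2.9×10⁻⁴ = 0.136416 m
A Layer 3: 0.3 × 1.5×10⁻⁴ × 480 = 0.02160 m
A total: 0.233016 m
B 0–81 m: 0.47 × 1.6×10⁻⁴ × 81 = 0.0060912 m
B 81–451 m: 1.2×10⁻⁴ × 0.14 × 370 = 0.006216 m
B total: 0.0123072 m
Ratio: 0.233016 / 0.0123072 ≈ 18.93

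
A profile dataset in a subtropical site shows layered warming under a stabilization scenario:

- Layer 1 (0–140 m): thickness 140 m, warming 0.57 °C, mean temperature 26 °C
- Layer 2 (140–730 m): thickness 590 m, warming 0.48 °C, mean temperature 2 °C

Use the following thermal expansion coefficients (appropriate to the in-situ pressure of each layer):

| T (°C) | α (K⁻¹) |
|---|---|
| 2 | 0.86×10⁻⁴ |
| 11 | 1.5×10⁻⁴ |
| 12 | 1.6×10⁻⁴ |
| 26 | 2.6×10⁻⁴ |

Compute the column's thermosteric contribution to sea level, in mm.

Layer 1 at 26 °C → α = 2.6×10⁻⁴ K⁻¹
Layer 2 at 2 °C → α = 0.86×10⁻⁴ K⁻¹
0.57 × 140 × 2.6×10⁻⁴ = 0.020748 m
Layer 2: 0.48 × 590 × 0.86×10⁻⁴ = 0.0243552 m
Δh = 0.020748 + 0.0243552 = 0.0451032 m

Δh ≈ 45.1 mm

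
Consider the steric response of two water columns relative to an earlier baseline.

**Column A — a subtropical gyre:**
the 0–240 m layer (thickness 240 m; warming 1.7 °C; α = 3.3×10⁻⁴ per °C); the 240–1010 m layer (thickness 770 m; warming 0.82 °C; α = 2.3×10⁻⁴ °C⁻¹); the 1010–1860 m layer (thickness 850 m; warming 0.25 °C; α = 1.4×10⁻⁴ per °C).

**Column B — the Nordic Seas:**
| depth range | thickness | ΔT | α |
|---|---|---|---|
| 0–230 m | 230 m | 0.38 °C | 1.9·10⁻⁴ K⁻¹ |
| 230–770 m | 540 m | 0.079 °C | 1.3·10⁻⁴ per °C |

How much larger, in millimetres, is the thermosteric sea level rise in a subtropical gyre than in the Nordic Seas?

A 0–240 m: 240 × 3.3×10⁻⁴ × 1.7 = 0.13464 m
A 770 × 0.82 × 2.3×10⁻⁴ = 0.145222 m
A 850 × 1.4×10⁻⁴ × 0.25 = 0.02975 m
A total: 0.309612 m
B Layer 1: 230 × 1.9×10⁻⁴ × 0.38 = 0.016606 m
B Layer 2: 0.079 × 1.3×10⁻⁴ × 540 = 0.0055458 m
B total: 0.0221518 m
Difference: 0.309612 − 0.0221518 = 0.2874602 m

287 mm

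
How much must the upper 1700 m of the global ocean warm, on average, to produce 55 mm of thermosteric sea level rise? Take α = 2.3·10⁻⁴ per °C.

about 0.141 °C

ΔT = Δh/(αH) = 0.055 / (2.3×10⁻⁴ × 1700) ≈ 0.1407 °C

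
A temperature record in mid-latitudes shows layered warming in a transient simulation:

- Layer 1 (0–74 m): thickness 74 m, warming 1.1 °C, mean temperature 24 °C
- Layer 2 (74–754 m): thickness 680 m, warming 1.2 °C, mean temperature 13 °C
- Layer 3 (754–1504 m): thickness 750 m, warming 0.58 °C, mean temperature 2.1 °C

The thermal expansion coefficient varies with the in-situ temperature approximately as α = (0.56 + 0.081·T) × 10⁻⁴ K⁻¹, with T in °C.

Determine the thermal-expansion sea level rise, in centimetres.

Δh = 18.4 cm

Layer 1: α = (0.56 + 0.081×24)×10⁻⁴ = 2.504×10⁻⁴ K⁻¹
Layer 2: α = (0.56 + 0.081×13)×10⁻⁴ = 1.613×10⁻⁴ K⁻¹
Layer 3: α = (0.56 + 0.081×2.1)×10⁻⁴ = 0.7301×10⁻⁴ K⁻¹
Layer 1: 2.504×10⁻⁴ × 1.1 × 74 = 0.02038256 m
Layer 2: 1.613×10⁻⁴ × 1.2 × 680 = 0.1316208 m
750 × 0.7301×10⁻⁴ × 0.58 = 0.03175935 m
Δh = 0.02038256 + 0.1316208 + 0.03175935 = 0.18376271 m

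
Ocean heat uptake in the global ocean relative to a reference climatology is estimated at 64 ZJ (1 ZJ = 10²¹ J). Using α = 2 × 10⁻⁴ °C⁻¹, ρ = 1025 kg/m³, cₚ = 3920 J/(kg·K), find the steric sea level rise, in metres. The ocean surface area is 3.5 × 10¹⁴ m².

Δh = 0.00910 m

Per unit area: Q = 64×10²¹ / (3.5×10¹⁴) ≈ 1.829×10⁸ J/m²
Δh = αQ/(ρcₚ) = 2×10⁻⁴ × 1.829×10⁸ / (1025 × 3920) ≈ 0.009104 m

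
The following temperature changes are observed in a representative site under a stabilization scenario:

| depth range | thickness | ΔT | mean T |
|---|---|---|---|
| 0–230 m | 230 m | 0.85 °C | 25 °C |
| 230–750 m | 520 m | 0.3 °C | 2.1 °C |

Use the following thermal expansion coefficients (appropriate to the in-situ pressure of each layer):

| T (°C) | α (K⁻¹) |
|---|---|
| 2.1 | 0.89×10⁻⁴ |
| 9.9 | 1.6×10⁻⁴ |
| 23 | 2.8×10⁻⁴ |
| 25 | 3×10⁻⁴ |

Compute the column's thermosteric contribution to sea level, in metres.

Layer 1 at 25 °C → α = 3×10⁻⁴ K⁻¹
Layer 2 at 2.1 °C → α = 0.89×10⁻⁴ K⁻¹
0–230 m: 0.85 × 3×10⁻⁴ × 230 = 0.05865 m
230–750 m: 0.3 × 0.89×10⁻⁴ × 520 = 0.013884 m
Δh = 0.05865 + 0.013884 = 0.072534 m

0.0725 m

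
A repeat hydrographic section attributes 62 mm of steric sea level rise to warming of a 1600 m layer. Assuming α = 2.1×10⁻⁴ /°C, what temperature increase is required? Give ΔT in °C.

ΔT = Δh/(αH) = 0.062 / (2.1×10⁻⁴ × 1600) ≈ 0.1845 °C

0.185 °C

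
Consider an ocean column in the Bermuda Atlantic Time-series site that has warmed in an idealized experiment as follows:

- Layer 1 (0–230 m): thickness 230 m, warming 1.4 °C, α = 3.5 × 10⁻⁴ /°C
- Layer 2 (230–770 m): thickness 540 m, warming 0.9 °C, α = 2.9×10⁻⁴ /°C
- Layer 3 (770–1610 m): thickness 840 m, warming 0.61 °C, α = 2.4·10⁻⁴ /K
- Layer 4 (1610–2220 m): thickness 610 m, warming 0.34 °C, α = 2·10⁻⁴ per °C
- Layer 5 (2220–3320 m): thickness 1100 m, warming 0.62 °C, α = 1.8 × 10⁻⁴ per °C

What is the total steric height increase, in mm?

541 mm

3.5×10⁻⁴ × 230 × 1.4 = 0.11270 m
2.9×10⁻⁴ × 0.9 × 540 = 0.14094 m
2.4×10⁻⁴ × 0.61 × 840 = 0.122976 m
Layer 4: 2×10⁻⁴ × 0.34 × 610 = 0.04148 m
2220–3320 m: 0.62 × 1.8×10⁻⁴ × 1100 = 0.12276 m
Δh = 0.11270 + 0.14094 + 0.122976 + 0.04148 + 0.12276 = 0.540856 m ≈ 541 mm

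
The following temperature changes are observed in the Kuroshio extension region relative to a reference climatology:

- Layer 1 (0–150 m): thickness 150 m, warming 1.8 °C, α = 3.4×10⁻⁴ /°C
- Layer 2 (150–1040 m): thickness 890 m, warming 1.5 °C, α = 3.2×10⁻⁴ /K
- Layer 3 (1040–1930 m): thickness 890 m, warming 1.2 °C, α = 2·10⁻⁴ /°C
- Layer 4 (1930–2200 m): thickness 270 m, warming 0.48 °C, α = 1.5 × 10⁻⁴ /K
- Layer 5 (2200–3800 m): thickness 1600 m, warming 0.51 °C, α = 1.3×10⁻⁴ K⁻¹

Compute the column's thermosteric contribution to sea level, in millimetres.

858 mm of thermosteric rise

0–150 m: 150 × 3.4×10⁻⁴ × 1.8 = 0.09180 m
150–1040 m: 1.5 × 890 × 3.2×10⁻⁴ = 0.42720 m
1040–1930 m: 2×10⁻⁴ × 890 × 1.2 = 0.21360 m
1930–2200 m: 0.48 × 1.5×10⁻⁴ × 270 = 0.01944 m
2200–3800 m: 1600 × 0.51 × 1.3×10⁻⁴ = 0.10608 m
Δh = 0.09180 + 0.42720 + 0.21360 + 0.01944 + 0.10608 = 0.85812 m ≈ 858 mm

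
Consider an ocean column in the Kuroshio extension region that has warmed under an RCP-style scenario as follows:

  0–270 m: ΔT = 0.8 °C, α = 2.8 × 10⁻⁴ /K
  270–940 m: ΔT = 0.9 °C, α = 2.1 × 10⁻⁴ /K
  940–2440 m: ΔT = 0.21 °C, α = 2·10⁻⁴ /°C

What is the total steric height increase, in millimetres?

250 mm

Layer 1: 270 × 0.8 × 2.8×10⁻⁴ = 0.06048 m
270–940 m: 2.1×10⁻⁴ × 670 × 0.9 = 0.12663 m
Layer 3: 2×10⁻⁴ × 1500 × 0.21 = 0.06300 m
Δh = 0.06048 + 0.12663 + 0.06300 = 0.25011 m ≈ 250 mm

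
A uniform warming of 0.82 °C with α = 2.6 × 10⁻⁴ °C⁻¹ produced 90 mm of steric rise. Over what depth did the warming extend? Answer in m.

422 m

H = Δh/(αΔT) = 0.09 / (2.6×10⁻⁴ × 0.82) ≈ 422.1 m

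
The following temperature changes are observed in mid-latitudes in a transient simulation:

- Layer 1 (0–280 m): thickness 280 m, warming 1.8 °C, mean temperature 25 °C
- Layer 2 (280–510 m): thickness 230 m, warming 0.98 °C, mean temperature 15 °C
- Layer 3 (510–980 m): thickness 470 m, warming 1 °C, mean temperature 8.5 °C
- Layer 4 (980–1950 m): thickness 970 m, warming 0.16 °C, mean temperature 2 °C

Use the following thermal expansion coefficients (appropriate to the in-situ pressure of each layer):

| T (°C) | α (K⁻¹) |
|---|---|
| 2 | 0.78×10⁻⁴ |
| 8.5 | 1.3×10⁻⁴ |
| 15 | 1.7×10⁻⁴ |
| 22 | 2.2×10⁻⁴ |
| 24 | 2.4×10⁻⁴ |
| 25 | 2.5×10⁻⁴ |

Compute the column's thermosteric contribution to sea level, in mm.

Δh = 240 mm

Layer 1 at 25 °C → α = 2.5×10⁻⁴ K⁻¹
Layer 2 at 15 °C → α = 1.7×10⁻⁴ K⁻¹
Layer 3 at 8.5 °C → α = 1.3×10⁻⁴ K⁻¹
Layer 4 at 2 °C → α = 0.78×10⁻⁴ K⁻¹
1.8 × 2.5×10⁻⁴ × 280 = 0.12600 m
230 × 0.98 × 1.7×10⁻⁴ = 0.038318 m
510–980 m: 1.3×10⁻⁴ × 1 × 470 = 0.06110 m
980–1950 m: 0.16 × 970 × 0.78×10⁻⁴ = 0.0121056 m
Δh = 0.12600 + 0.038318 + 0.06110 + 0.0121056 = 0.2375236 m ≈ 240 mm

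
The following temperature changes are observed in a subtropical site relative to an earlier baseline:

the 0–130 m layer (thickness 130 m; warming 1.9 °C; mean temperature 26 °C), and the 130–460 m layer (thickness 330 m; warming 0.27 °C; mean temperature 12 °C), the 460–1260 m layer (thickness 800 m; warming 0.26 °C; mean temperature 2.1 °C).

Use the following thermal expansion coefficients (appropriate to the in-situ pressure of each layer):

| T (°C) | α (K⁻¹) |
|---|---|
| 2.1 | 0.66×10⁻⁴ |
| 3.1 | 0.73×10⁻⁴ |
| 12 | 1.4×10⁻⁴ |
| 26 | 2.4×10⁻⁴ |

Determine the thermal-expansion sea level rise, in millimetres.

Layer 1 at 26 °C → α = 2.4×10⁻⁴ K⁻¹
Layer 2 at 12 °C → α = 1.4×10⁻⁴ K⁻¹
Layer 3 at 2.1 °C → α = 0.66×10⁻⁴ K⁻¹
130 × 1.9 × 2.4×10⁻⁴ = 0.05928 m
130–460 m: 330 × 1.4×10⁻⁴ × 0.27 = 0.012474 m
800 × 0.26 × 0.66×10⁻⁴ = 0.013728 m
Δh = 0.05928 + 0.012474 + 0.013728 = 0.085482 m

about 85 mm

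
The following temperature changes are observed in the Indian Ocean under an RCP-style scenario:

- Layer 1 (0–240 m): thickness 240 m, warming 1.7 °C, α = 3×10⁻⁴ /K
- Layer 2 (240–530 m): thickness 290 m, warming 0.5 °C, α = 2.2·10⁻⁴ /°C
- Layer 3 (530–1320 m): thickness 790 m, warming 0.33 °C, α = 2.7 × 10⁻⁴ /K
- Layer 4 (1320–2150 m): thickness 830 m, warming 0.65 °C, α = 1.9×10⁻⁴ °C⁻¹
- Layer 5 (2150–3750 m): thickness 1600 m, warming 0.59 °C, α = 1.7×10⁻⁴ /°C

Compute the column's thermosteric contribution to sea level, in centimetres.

1.7 × 240 × 3×10⁻⁴ = 0.12240 m
2.2×10⁻⁴ × 290 × 0.5 = 0.03190 m
0.33 × 2.7×10⁻⁴ × 790 = 0.070389 m
1.9×10⁻⁴ × 830 × 0.65 = 0.102505 m
Layer 5: 0.59 × 1.7×10⁻⁴ × 1600 = 0.16048 m
Δh = 0.12240 + 0.03190 + 0.070389 + 0.102505 + 0.16048 = 0.487674 m ≈ 48.8 cm

48.8 cm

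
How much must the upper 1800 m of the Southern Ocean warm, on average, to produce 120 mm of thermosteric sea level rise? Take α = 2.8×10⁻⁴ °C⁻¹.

ΔT = Δh/(αH) = 0.12 / (2.8×10⁻⁴ × 1800) ≈ 0.2381 K

ΔT ≈ 0.24 K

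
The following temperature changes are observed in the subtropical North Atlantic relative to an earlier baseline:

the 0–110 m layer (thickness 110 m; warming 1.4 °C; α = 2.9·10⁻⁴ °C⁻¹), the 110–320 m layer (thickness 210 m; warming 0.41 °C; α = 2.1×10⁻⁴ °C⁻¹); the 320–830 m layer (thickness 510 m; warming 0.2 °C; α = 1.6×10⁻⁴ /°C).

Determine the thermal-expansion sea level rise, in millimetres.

0–110 m: 2.9×10⁻⁴ × 110 × 1.4 = 0.04466 m
110–320 m: 210 × 0.41 × 2.1×10⁻⁴ = 0.018081 m
Layer 3: 1.6×10⁻⁴ × 510 × 0.2 = 0.01632 m
Δh = 0.04466 + 0.018081 + 0.01632 = 0.079061 m ≈ 79 mm

Δh = 79 mm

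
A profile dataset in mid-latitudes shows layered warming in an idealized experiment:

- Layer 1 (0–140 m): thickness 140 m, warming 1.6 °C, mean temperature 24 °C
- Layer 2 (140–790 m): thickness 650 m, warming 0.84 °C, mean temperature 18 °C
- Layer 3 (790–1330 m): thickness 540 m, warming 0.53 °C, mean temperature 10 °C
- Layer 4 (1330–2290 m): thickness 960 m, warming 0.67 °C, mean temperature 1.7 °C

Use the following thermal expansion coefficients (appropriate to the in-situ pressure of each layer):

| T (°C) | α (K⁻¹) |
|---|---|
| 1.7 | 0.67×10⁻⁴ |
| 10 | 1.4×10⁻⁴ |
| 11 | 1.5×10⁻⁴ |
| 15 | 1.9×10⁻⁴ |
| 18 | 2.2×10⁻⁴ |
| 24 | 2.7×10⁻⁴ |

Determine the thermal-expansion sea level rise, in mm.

Layer 1 at 24 °C → α = 2.7×10⁻⁴ K⁻¹
Layer 2 at 18 °C → α = 2.2×10⁻⁴ K⁻¹
Layer 3 at 10 °C → α = 1.4×10⁻⁴ K⁻¹
Layer 4 at 1.7 °C → α = 0.67×10⁻⁴ K⁻¹
Layer 1: 140 × 2.7×10⁻⁴ × 1.6 = 0.06048 m
650 × 2.2×10⁻⁴ × 0.84 = 0.12012 m
Layer 3: 540 × 1.4×10⁻⁴ × 0.53 = 0.040068 m
0.67 × 0.67×10⁻⁴ × 960 = 0.0430944 m
Δh = 0.06048 + 0.12012 + 0.040068 + 0.0430944 = 0.2637624 m

about 264 mm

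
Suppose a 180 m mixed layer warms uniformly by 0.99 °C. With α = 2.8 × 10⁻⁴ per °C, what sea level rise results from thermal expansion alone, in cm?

Δh = αΔT·H = 2.8×10⁻⁴ × 0.99 × 180 = 0.049896 m

Δh = 4.99 cm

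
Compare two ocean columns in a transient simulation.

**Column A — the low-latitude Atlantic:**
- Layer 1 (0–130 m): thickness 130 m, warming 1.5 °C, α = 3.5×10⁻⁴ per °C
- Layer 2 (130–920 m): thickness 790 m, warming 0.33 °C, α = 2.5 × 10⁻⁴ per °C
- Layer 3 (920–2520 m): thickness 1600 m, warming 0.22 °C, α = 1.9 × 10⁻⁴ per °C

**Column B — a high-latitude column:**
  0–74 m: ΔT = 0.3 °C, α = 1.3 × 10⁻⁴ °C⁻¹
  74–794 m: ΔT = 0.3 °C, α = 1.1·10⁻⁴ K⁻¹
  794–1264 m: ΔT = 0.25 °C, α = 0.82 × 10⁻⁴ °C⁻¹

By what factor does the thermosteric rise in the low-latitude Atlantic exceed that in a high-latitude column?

a factor of 5.52

A 130 × 1.5 × 3.5×10⁻⁴ = 0.06825 m
A 130–920 m: 790 × 2.5×10⁻⁴ × 0.33 = 0.065175 m
A 1600 × 0.22 × 1.9×10⁻⁴ = 0.06688 m
A total: 0.200305 m
B Layer 1: 74 × 1.3×10⁻⁴ × 0.3 = 0.002886 m
B Layer 2: 0.3 × 720 × 1.1×10⁻⁴ = 0.02376 m
B Layer 3: 0.82×10⁻⁴ × 470 × 0.25 = 0.009635 m
B total: 0.036281 m
Ratio: 0.200305 / 0.036281 ≈ 5.521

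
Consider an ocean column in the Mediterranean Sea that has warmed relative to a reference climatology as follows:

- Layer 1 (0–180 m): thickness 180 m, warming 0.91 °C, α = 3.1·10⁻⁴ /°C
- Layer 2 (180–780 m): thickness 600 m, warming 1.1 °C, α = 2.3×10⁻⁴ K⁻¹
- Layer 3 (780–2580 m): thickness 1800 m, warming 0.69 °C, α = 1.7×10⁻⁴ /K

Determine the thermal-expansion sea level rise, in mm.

Layer 1: 180 × 3.1×10⁻⁴ × 0.91 = 0.050778 m
1.1 × 2.3×10⁻⁴ × 600 = 0.15180 m
0.69 × 1.7×10⁻⁴ × 1800 = 0.21114 m
Δh = 0.050778 + 0.15180 + 0.21114 = 0.413718 m

Δh = 414 mm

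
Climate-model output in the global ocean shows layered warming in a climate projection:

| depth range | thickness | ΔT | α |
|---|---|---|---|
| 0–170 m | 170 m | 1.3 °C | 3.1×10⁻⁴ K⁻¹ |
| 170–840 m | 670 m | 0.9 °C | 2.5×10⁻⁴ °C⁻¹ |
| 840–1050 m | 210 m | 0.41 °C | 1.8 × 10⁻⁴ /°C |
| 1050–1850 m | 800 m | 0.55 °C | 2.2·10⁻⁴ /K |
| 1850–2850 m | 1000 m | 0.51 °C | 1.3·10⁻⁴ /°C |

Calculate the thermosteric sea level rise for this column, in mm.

0–170 m: 1.3 × 3.1×10⁻⁴ × 170 = 0.06851 m
Layer 2: 2.5×10⁻⁴ × 0.9 × 670 = 0.15075 m
840–1050 m: 210 × 0.41 × 1.8×10⁻⁴ = 0.015498 m
2.2×10⁻⁴ × 0.55 × 800 = 0.09680 m
1850–2850 m: 1000 × 1.3×10⁻⁴ × 0.51 = 0.06630 m
Δh = 0.06851 + 0.15075 + 0.015498 + 0.09680 + 0.06630 = 0.397858 m

400 mm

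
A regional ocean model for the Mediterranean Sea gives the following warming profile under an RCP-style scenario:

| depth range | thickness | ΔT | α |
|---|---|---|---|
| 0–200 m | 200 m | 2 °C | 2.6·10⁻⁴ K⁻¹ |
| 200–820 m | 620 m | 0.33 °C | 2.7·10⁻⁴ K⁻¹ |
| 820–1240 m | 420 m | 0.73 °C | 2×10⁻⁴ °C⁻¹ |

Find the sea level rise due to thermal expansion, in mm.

about 220 mm

2.6×10⁻⁴ × 200 × 2 = 0.10400 m
2.7×10⁻⁴ × 620 × 0.33 = 0.055242 m
820–1240 m: 2×10⁻⁴ × 0.73 × 420 = 0.06132 m
Δh = 0.10400 + 0.055242 + 0.06132 = 0.220562 m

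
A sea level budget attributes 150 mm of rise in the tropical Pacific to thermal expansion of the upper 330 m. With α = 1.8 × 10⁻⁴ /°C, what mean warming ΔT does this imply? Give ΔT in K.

about 2.53 K

ΔT = Δh/(αH) = 0.15 / (1.8×10⁻⁴ × 330) ≈ 2.525 K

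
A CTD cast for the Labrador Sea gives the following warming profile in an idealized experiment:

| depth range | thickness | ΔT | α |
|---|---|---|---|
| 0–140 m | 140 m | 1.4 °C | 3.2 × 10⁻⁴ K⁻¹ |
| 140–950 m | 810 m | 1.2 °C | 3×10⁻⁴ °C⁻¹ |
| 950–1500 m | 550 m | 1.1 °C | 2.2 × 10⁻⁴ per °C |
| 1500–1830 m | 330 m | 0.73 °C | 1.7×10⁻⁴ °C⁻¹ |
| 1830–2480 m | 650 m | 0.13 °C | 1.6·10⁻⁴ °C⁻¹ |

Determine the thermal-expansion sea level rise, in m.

0.542 m of thermosteric rise

Layer 1: 1.4 × 3.2×10⁻⁴ × 140 = 0.06272 m
Layer 2: 1.2 × 3×10⁻⁴ × 810 = 0.29160 m
Layer 3: 550 × 2.2×10⁻⁴ × 1.1 = 0.13310 m
330 × 0.73 × 1.7×10⁻⁴ = 0.040953 m
1830–2480 m: 1.6×10⁻⁴ × 0.13 × 650 = 0.01352 m
Δh = 0.06272 + 0.29160 + 0.13310 + 0.040953 + 0.01352 = 0.541893 m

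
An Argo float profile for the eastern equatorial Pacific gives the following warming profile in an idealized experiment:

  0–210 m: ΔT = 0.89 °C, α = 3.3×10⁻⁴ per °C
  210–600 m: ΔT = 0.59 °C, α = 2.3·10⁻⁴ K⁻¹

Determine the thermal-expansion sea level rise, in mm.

110 mm of thermosteric rise

210 × 3.3×10⁻⁴ × 0.89 = 0.061677 m
0.59 × 2.3×10⁻⁴ × 390 = 0.052923 m
Δh = 0.061677 + 0.052923 = 0.11460 m ≈ 110 mm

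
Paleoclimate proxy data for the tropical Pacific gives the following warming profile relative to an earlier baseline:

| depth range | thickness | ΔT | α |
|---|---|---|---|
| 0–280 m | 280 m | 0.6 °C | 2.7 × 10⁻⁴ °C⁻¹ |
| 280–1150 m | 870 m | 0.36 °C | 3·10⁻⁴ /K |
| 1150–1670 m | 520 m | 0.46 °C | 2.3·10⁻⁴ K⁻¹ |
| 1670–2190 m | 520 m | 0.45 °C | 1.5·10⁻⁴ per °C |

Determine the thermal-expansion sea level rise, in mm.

229 mm

0–280 m: 2.7×10⁻⁴ × 280 × 0.6 = 0.04536 m
870 × 0.36 × 3×10⁻⁴ = 0.09396 m
Layer 3: 2.3×10⁻⁴ × 520 × 0.46 = 0.055016 m
520 × 1.5×10⁻⁴ × 0.45 = 0.03510 m
Δh = 0.04536 + 0.09396 + 0.055016 + 0.03510 = 0.229436 m ≈ 229 mm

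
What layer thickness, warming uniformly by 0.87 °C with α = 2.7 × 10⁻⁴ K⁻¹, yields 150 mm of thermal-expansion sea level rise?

639 m

H = Δh/(αΔT) = 0.15 / (2.7×10⁻⁴ × 0.87) ≈ 638.6 m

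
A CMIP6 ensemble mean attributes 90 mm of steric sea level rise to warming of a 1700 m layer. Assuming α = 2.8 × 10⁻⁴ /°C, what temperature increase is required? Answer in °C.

ΔT = Δh/(αH) = 0.09 / (2.8×10⁻⁴ × 1700) ≈ 0.1891 °C

ΔT ≈ 0.19 °C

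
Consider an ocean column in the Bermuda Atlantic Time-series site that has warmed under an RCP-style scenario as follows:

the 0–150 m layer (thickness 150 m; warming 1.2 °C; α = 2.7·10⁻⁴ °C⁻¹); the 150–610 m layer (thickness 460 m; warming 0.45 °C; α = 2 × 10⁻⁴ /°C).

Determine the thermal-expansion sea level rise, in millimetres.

Layer 1: 150 × 2.7×10⁻⁴ × 1.2 = 0.04860 m
0.45 × 460 × 2×10⁻⁴ = 0.04140 m
Δh = 0.04860 + 0.04140 = 0.09000 m ≈ 90.0 mm

Δh ≈ 90.0 mm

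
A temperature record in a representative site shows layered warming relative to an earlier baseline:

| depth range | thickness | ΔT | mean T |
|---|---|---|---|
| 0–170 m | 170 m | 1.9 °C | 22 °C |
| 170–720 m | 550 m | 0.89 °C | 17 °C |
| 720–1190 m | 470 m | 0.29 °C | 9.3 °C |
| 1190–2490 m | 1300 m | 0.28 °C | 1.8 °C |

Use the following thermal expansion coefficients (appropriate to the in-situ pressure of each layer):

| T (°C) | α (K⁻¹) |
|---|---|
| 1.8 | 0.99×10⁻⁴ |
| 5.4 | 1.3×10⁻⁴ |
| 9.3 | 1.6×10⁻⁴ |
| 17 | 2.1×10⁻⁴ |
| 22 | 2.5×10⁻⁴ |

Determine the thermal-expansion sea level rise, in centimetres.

about 24.1 cm

Layer 1 at 22 °C → α = 2.5×10⁻⁴ K⁻¹
Layer 2 at 17 °C → α = 2.1×10⁻⁴ K⁻¹
Layer 3 at 9.3 °C → α = 1.6×10⁻⁴ K⁻¹
Layer 4 at 1.8 °C → α = 0.99×10⁻⁴ K⁻¹
170 × 1.9 × 2.5×10⁻⁴ = 0.08075 m
Layer 2: 2.1×10⁻⁴ × 0.89 × 550 = 0.102795 m
0.29 × 470 × 1.6×10⁻⁴ = 0.021808 m
1190–2490 m: 0.28 × 1300 × 0.99×10⁻⁴ = 0.036036 m
Δh = 0.08075 + 0.102795 + 0.021808 + 0.036036 = 0.241389 m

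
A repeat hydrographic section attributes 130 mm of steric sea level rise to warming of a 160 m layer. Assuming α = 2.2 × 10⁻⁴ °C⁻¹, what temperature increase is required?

3.69 K

ΔT = Δh/(αH) = 0.13 / (2.2×10⁻⁴ × 160) ≈ 3.693 K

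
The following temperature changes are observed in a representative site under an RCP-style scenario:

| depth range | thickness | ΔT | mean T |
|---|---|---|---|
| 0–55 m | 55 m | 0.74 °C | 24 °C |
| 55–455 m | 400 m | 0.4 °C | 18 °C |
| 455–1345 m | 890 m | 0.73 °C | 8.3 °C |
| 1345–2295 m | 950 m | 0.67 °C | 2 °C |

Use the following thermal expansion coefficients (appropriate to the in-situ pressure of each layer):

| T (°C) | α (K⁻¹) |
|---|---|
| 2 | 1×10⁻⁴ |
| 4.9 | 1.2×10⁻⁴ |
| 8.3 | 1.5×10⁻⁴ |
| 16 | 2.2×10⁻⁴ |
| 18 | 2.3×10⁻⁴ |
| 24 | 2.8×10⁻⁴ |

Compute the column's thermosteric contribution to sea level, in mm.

Layer 1 at 24 °C → α = 2.8×10⁻⁴ K⁻¹
Layer 2 at 18 °C → α = 2.3×10⁻⁴ K⁻¹
Layer 3 at 8.3 °C → α = 1.5×10⁻⁴ K⁻¹
Layer 4 at 2 °C → α = 1×10⁻⁴ K⁻¹
0–55 m: 2.8×10⁻⁴ × 55 × 0.74 = 0.011396 m
55–455 m: 2.3×10⁻⁴ × 0.4 × 400 = 0.03680 m
455–1345 m: 1.5×10⁻⁴ × 0.73 × 890 = 0.097455 m
1345–2295 m: 950 × 1×10⁻⁴ × 0.67 = 0.06365 m
Δh = 0.011396 + 0.03680 + 0.097455 + 0.06365 = 0.209301 m

Δh = 209 mm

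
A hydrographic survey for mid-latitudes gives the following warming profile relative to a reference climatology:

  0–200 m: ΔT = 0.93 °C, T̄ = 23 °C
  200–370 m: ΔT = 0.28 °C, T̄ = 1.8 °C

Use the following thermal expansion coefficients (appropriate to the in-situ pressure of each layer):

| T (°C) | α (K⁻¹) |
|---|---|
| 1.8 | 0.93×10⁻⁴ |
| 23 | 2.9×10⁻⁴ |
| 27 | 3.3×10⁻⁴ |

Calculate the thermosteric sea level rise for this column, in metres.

Layer 1 at 23 °C → α = 2.9×10⁻⁴ K⁻¹
Layer 2 at 1.8 °C → α = 0.93×10⁻⁴ K⁻¹
0–200 m: 200 × 0.93 × 2.9×10⁻⁴ = 0.05394 m
0.93×10⁻⁴ × 170 × 0.28 = 0.0044268 m
Δh = 0.05394 + 0.0044268 = 0.0583668 m

0.058 m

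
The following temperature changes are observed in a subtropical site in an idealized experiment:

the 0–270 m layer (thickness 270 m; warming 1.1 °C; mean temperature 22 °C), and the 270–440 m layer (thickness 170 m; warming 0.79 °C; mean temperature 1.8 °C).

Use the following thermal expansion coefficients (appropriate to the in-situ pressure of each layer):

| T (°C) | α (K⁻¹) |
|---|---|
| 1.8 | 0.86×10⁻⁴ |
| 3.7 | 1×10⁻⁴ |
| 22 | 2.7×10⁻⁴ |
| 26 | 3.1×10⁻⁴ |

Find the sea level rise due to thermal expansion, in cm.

9.17 cm of thermosteric rise

Layer 1 at 22 °C → α = 2.7×10⁻⁴ K⁻¹
Layer 2 at 1.8 °C → α = 0.86×10⁻⁴ K⁻¹
2.7×10⁻⁴ × 270 × 1.1 = 0.08019 m
Layer 2: 170 × 0.79 × 0.86×10⁻⁴ = 0.0115498 m
Δh = 0.08019 + 0.0115498 = 0.0917398 m ≈ 9.17 cm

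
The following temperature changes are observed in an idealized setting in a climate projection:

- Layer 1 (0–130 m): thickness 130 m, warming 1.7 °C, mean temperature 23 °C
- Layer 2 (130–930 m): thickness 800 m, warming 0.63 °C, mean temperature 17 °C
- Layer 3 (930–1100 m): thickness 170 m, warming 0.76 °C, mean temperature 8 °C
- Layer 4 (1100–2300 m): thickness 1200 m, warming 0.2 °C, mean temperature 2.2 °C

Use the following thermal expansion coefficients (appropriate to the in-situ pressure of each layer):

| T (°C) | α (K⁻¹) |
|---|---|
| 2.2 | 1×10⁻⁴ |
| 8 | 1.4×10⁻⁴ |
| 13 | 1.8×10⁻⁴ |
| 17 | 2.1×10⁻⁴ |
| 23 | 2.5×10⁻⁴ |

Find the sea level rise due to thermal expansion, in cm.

Layer 1 at 23 °C → α = 2.5×10⁻⁴ K⁻¹
Layer 2 at 17 °C → α = 2.1×10⁻⁴ K⁻¹
Layer 3 at 8 °C → α = 1.4×10⁻⁴ K⁻¹
Layer 4 at 2.2 °C → α = 1×10⁻⁴ K⁻¹
0–130 m: 1.7 × 2.5×10⁻⁴ × 130 = 0.05525 m
800 × 0.63 × 2.1×10⁻⁴ = 0.10584 m
170 × 1.4×10⁻⁴ × 0.76 = 0.018088 m
1100–2300 m: 0.2 × 1200 × 1×10⁻⁴ = 0.02400 m
Δh = 0.05525 + 0.10584 + 0.018088 + 0.02400 = 0.203178 m

Δh ≈ 20.3 cm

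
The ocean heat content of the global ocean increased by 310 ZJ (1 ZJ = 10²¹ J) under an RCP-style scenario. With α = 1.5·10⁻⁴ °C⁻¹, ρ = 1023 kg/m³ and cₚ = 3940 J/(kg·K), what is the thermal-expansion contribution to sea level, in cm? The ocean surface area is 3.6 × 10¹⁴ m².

about 3.20 cm

Per unit area: Q = 310×10²¹ / (3.6×10¹⁴) ≈ 8.611×10⁸ J/m²
Δh = αQ/(ρcₚ) = 1.5×10⁻⁴ × 8.611×10⁸ / (1023 × 3940) ≈ 0.032046 m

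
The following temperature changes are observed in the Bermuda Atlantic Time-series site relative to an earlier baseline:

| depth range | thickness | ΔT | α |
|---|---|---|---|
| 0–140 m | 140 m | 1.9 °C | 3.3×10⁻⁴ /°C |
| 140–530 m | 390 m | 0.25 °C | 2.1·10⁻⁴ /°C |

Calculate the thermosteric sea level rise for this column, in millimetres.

108 mm

0–140 m: 140 × 1.9 × 3.3×10⁻⁴ = 0.08778 m
Layer 2: 0.25 × 390 × 2.1×10⁻⁴ = 0.020475 m
Δh = 0.08778 + 0.020475 = 0.108255 m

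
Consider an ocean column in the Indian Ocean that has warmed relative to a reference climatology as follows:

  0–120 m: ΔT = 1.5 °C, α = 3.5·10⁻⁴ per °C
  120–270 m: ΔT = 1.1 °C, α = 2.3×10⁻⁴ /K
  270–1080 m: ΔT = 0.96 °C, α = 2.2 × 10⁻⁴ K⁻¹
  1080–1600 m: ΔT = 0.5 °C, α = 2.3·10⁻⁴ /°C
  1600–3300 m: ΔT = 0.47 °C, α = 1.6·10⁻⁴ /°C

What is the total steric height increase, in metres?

3.5×10⁻⁴ × 120 × 1.5 = 0.06300 m
150 × 1.1 × 2.3×10⁻⁴ = 0.03795 m
270–1080 m: 0.96 × 2.2×10⁻⁴ × 810 = 0.171072 m
1080–1600 m: 2.3×10⁻⁴ × 520 × 0.5 = 0.05980 m
Layer 5: 1.6×10⁻⁴ × 0.47 × 1700 = 0.12784 m
Δh = 0.06300 + 0.03795 + 0.171072 + 0.05980 + 0.12784 = 0.459662 m

Δh = 0.46 m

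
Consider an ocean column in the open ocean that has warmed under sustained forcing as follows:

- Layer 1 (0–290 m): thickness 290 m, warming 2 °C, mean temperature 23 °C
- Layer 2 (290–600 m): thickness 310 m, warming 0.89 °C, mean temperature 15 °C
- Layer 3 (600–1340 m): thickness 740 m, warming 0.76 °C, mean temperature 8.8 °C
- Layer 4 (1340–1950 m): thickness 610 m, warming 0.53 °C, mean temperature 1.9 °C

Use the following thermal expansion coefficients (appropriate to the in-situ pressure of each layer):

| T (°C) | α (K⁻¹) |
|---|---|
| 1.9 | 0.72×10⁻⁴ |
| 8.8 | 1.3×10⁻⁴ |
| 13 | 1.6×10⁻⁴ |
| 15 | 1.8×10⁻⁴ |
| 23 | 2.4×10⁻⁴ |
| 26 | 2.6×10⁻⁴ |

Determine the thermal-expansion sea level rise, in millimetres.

Δh = 285 mm

Layer 1 at 23 °C → α = 2.4×10⁻⁴ K⁻¹
Layer 2 at 15 °C → α = 1.8×10⁻⁴ K⁻¹
Layer 3 at 8.8 °C → α = 1.3×10⁻⁴ K⁻¹
Layer 4 at 1.9 °C → α = 0.72×10⁻⁴ K⁻¹
Layer 1: 290 × 2 × 2.4×10⁻⁴ = 0.13920 m
0.89 × 310 × 1.8×10⁻⁴ = 0.049662 m
740 × 1.3×10⁻⁴ × 0.76 = 0.073112 m
1340–1950 m: 610 × 0.53 × 0.72×10⁻⁴ = 0.0232776 m
Δh = 0.13920 + 0.049662 + 0.073112 + 0.0232776 = 0.2852516 m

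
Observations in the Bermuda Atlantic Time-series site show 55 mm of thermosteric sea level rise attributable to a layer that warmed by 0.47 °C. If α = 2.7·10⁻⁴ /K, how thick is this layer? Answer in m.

H = Δh/(αΔT) = 0.055 / (2.7×10⁻⁴ × 0.47) ≈ 433.4 m

H ≈ 430 m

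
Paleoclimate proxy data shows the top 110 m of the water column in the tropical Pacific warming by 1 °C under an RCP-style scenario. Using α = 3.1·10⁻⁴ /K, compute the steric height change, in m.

Δh = αΔT·H = 3.1×10⁻⁴ × 1 × 110 = 0.03410 m

Δh = 0.034 m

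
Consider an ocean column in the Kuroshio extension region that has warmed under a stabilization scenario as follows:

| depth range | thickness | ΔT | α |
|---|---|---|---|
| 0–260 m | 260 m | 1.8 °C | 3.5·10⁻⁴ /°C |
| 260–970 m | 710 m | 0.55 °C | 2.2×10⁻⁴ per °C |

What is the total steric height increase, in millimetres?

0–260 m: 1.8 × 260 × 3.5×10⁻⁴ = 0.16380 m
Layer 2: 710 × 2.2×10⁻⁴ × 0.55 = 0.08591 m
Δh = 0.16380 + 0.08591 = 0.24971 m ≈ 250 mm

250 mm of thermosteric rise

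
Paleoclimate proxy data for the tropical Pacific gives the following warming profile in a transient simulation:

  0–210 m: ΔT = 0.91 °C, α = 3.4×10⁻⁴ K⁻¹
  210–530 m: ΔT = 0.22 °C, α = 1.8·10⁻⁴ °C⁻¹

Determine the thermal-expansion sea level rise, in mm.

77.6 mm of thermosteric rise

0–210 m: 3.4×10⁻⁴ × 0.91 × 210 = 0.064974 m
210–530 m: 320 × 1.8×10⁻⁴ × 0.22 = 0.012672 m
Δh = 0.064974 + 0.012672 = 0.077646 m ≈ 77.6 mm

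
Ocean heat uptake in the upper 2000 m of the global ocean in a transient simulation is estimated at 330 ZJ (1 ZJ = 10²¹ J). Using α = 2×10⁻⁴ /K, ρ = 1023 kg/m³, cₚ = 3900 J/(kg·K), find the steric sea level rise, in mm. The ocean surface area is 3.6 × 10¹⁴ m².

Per unit area: Q = 330×10²¹ / (3.6×10¹⁴) ≈ 9.167×10⁸ J/m²
Δh = αQ/(ρcₚ) = 2×10⁻⁴ × 9.167×10⁸ / (1023 × 3900) ≈ 0.045953 m

about 46.0 mm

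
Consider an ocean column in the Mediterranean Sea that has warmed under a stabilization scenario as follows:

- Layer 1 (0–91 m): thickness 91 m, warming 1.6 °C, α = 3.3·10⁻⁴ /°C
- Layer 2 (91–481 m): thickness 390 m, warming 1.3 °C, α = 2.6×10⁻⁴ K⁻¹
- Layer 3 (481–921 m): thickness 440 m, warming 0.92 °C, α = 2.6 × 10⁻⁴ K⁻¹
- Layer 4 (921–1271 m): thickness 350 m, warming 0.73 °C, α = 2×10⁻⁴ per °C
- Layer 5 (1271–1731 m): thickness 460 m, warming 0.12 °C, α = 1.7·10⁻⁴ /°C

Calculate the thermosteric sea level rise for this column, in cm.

about 34.6 cm

0–91 m: 91 × 3.3×10⁻⁴ × 1.6 = 0.048048 m
2.6×10⁻⁴ × 1.3 × 390 = 0.13182 m
440 × 0.92 × 2.6×10⁻⁴ = 0.105248 m
921–1271 m: 2×10⁻⁴ × 0.73 × 350 = 0.05110 m
Layer 5: 460 × 0.12 × 1.7×10⁻⁴ = 0.009384 m
Δh = 0.048048 + 0.13182 + 0.105248 + 0.05110 + 0.009384 = 0.34560 m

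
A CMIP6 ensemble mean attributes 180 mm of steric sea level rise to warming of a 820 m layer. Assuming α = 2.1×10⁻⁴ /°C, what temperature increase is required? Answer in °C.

about 1.0 °C

ΔT = Δh/(αH) = 0.18 / (2.1×10⁻⁴ × 820) ≈ 1.045 °C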